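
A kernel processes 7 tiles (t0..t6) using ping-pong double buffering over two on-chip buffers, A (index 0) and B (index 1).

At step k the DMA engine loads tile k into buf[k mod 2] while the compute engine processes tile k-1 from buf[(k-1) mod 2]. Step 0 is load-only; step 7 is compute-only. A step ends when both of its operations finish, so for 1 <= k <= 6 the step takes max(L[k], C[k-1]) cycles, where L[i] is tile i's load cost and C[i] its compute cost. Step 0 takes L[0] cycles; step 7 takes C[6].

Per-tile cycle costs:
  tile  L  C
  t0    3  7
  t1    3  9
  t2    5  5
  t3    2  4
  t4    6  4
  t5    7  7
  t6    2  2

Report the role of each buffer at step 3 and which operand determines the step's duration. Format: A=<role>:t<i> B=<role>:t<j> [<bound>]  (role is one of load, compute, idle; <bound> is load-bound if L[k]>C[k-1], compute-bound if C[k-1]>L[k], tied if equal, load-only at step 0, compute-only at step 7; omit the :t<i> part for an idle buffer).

step 3: A=compute:t2 B=load:t3 [compute-bound]

[0] DMA t0→A (3c) ∥ CU idle ⇒ 3c, clock 3
[1] DMA t1→B (3c) ∥ CU A:t0 (7c) ⇒ 7c, clock 10
[2] DMA t2→A (5c) ∥ CU B:t1 (9c) ⇒ 9c, clock 19
[3] DMA t3→B (2c) ∥ CU A:t2 (5c) ⇒ 5c, clock 24
[4] DMA t4→A (6c) ∥ CU B:t3 (4c) ⇒ 6c, clock 30
[5] DMA t5→B (7c) ∥ CU A:t4 (4c) ⇒ 7c, clock 37
[6] DMA t6→A (2c) ∥ CU B:t5 (7c) ⇒ 7c, clock 44
[7] DMA idle ∥ CU A:t6 (2c) ⇒ 2c, clock 46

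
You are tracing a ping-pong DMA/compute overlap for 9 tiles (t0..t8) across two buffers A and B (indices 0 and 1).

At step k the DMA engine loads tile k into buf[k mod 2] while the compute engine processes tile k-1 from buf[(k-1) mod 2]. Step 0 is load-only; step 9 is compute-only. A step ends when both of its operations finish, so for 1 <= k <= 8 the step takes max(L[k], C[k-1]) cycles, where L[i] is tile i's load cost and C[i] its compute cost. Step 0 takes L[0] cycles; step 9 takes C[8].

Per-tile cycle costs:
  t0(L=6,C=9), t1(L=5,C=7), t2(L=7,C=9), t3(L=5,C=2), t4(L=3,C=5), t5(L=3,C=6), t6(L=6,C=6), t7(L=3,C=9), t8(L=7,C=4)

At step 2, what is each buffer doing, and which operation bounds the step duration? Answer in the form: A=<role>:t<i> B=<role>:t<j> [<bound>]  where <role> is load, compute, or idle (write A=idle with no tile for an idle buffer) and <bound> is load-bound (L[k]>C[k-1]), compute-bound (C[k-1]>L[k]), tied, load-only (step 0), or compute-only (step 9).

step 0: L[0]=6 → dur=6, Σ=6 | A=load:t0 B=idle [load-only]
step 1: L[1]=5 C[0]=9 → dur=9, Σ=15 | A=compute:t0 B=load:t1 [compute-bound]
step 2: L[2]=7 C[1]=7 → dur=7, Σ=22 | A=load:t2 B=compute:t1 [tied]
step 3: L[3]=5 C[2]=9 → dur=9, Σ=31 | A=compute:t2 B=load:t3 [compute-bound]
step 4: L[4]=3 C[3]=2 → dur=3, Σ=34 | A=load:t4 B=compute:t3 [load-bound]
step 5: L[5]=3 C[4]=5 → dur=5, Σ=39 | A=compute:t4 B=load:t5 [compute-bound]
step 6: L[6]=6 C[5]=6 → dur=6, Σ=45 | A=load:t6 B=compute:t5 [tied]
step 7: L[7]=3 C[6]=6 → dur=6, Σ=51 | A=compute:t6 B=load:t7 [compute-bound]
step 8: L[8]=7 C[7]=9 → dur=9, Σ=60 | A=load:t8 B=compute:t7 [compute-bound]
step 9: C[8]=4 → dur=4, Σ=64 | A=compute:t8 B=idle [compute-only]

step 2: A=load:t2 B=compute:t1 [tied]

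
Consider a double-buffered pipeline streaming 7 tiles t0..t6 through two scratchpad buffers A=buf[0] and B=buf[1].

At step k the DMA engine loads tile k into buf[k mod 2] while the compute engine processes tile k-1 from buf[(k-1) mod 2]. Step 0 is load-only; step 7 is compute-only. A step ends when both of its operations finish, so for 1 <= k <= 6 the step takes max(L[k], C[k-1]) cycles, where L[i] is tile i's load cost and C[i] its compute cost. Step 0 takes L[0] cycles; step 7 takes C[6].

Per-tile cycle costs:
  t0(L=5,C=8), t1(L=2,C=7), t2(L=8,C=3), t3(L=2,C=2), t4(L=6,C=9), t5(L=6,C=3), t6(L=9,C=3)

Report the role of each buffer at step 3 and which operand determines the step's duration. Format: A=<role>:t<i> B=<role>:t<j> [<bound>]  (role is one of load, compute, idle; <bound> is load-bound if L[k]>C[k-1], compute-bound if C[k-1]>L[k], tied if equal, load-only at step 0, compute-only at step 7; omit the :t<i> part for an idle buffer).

step 3: A=compute:t2 B=load:t3 [compute-bound]

[0] DMA t0→A (5c) ∥ CU idle ⇒ 5c, clock 5
[1] DMA t1→B (2c) ∥ CU A:t0 (8c) ⇒ 8c, clock 13
[2] DMA t2→A (8c) ∥ CU B:t1 (7c) ⇒ 8c, clock 21
[3] DMA t3→B (2c) ∥ CU A:t2 (3c) ⇒ 3c, clock 24
[4] DMA t4→A (6c) ∥ CU B:t3 (2c) ⇒ 6c, clock 30
[5] DMA t5→B (6c) ∥ CU A:t4 (9c) ⇒ 9c, clock 39
[6] DMA t6→A (9c) ∥ CU B:t5 (3c) ⇒ 9c, clock 48
[7] DMA idle ∥ CU A:t6 (3c) ⇒ 3c, clock 51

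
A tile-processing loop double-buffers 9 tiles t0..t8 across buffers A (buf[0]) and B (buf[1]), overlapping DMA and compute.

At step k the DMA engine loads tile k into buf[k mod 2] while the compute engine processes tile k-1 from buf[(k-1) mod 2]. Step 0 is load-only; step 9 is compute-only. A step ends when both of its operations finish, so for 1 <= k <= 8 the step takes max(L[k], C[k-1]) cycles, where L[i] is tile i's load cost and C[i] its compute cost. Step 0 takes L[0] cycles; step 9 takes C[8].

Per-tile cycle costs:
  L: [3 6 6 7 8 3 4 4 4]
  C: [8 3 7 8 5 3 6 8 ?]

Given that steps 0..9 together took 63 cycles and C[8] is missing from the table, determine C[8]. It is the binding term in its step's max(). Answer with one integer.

C[8] = 8

step 0 → dur = L[0]=3 = 3
step 1 → dur = max(L[1]=6, C[0]=8) = 8
step 2 → dur = max(L[2]=6, C[1]=3) = 6
step 3 → dur = max(L[3]=7, C[2]=7) = 7
step 4 → dur = max(L[4]=8, C[3]=8) = 8
step 5 → dur = max(L[5]=3, C[4]=5) = 5
step 6 → dur = max(L[6]=4, C[5]=3) = 4
step 7 → dur = max(L[7]=4, C[6]=6) = 6
step 8 → dur = max(L[8]=4, C[7]=8) = 8
step 9 → dur = C[8]=? = C[8]  (unknown; binding)
sum of known step durations = 55
dur[9] = total - known = 63 - 55 = 8
C[8] is the binding max in step 9, so C[8] = dur[9] = 8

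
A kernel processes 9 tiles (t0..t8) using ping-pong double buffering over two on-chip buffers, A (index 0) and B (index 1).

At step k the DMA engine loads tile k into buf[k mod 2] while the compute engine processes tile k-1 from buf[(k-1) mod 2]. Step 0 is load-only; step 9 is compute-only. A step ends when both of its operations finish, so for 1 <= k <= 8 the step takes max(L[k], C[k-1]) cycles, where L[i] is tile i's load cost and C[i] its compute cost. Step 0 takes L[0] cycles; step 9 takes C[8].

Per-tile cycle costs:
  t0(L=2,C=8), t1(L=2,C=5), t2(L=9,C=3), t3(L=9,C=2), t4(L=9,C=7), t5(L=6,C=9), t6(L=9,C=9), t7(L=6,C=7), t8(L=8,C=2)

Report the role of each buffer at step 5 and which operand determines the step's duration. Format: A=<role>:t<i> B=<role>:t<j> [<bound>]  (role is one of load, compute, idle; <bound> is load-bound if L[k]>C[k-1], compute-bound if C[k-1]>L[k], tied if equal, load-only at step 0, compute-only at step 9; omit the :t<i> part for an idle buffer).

step 5: A=compute:t4 B=load:t5 [compute-bound]

k=0 load=t0/2c comp=- wait=2 total=2
k=1 load=t1/2c comp=t0/8c wait=8 total=10
k=2 load=t2/9c comp=t1/5c wait=9 total=19
k=3 load=t3/9c comp=t2/3c wait=9 total=28
k=4 load=t4/9c comp=t3/2c wait=9 total=37
k=5 load=t5/6c comp=t4/7c wait=7 total=44
k=6 load=t6/9c comp=t5/9c wait=9 total=53
k=7 load=t7/6c comp=t6/9c wait=9 total=62
k=8 load=t8/8c comp=t7/7c wait=8 total=70
k=9 load=- comp=t8/2c wait=2 total=72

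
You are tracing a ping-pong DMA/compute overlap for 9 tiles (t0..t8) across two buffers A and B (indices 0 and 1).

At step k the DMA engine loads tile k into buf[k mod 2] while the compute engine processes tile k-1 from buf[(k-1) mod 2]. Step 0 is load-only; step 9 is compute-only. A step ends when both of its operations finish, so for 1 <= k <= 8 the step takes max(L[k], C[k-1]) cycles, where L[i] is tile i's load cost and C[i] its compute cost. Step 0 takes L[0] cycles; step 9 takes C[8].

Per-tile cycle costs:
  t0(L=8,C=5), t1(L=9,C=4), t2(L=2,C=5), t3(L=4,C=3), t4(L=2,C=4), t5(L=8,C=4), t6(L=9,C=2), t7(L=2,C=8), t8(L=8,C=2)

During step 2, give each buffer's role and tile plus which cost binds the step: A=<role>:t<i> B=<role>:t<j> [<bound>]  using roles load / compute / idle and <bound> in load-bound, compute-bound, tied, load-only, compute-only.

k=0 load=t0/8c comp=- wait=8 total=8
k=1 load=t1/9c comp=t0/5c wait=9 total=17
k=2 load=t2/2c comp=t1/4c wait=4 total=21
k=3 load=t3/4c comp=t2/5c wait=5 total=26
k=4 load=t4/2c comp=t3/3c wait=3 total=29
k=5 load=t5/8c comp=t4/4c wait=8 total=37
k=6 load=t6/9c comp=t5/4c wait=9 total=46
k=7 load=t7/2c comp=t6/2c wait=2 total=48
k=8 load=t8/8c comp=t7/8c wait=8 total=56
k=9 load=- comp=t8/2c wait=2 total=58

step 2: A=load:t2 B=compute:t1 [compute-bound]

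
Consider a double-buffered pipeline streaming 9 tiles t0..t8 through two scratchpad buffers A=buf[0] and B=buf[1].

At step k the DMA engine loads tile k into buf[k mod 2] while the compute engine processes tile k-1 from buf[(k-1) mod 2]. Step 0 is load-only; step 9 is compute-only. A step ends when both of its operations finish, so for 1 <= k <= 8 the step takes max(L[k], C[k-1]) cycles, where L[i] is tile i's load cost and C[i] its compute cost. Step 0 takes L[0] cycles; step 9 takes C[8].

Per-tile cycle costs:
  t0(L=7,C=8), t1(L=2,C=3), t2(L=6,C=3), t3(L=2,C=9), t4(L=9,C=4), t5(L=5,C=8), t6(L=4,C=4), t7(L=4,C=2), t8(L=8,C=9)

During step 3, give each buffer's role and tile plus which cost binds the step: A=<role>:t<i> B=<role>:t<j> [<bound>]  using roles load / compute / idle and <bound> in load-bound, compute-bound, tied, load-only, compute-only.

step 3: A=compute:t2 B=load:t3 [compute-bound]

[0] DMA t0→A (7c) ∥ CU idle ⇒ 7c, clock 7
[1] DMA t1→B (2c) ∥ CU A:t0 (8c) ⇒ 8c, clock 15
[2] DMA t2→A (6c) ∥ CU B:t1 (3c) ⇒ 6c, clock 21
[3] DMA t3→B (2c) ∥ CU A:t2 (3c) ⇒ 3c, clock 24
[4] DMA t4→A (9c) ∥ CU B:t3 (9c) ⇒ 9c, clock 33
[5] DMA t5→B (5c) ∥ CU A:t4 (4c) ⇒ 5c, clock 38
[6] DMA t6→A (4c) ∥ CU B:t5 (8c) ⇒ 8c, clock 46
[7] DMA t7→B (4c) ∥ CU A:t6 (4c) ⇒ 4c, clock 50
[8] DMA t8→A (8c) ∥ CU B:t7 (2c) ⇒ 8c, clock 58
[9] DMA idle ∥ CU A:t8 (9c) ⇒ 9c, clock 67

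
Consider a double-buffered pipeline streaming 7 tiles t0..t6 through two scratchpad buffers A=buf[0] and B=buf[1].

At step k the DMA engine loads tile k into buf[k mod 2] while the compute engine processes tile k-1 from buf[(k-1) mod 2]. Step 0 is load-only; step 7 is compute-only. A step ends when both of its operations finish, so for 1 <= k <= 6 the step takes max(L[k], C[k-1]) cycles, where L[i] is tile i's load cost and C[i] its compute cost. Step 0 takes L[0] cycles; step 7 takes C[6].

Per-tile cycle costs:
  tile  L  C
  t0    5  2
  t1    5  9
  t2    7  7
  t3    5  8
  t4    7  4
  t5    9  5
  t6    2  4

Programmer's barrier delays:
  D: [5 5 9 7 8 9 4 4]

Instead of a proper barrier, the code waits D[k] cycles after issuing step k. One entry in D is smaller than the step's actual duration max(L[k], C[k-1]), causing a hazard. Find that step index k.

hazard at step 6

step 0: need L[0]=5 = 5; D[0]=5 ok
step 1: need max(L[1]=5,C[0]=2) = 5; D[1]=5 ok
step 2: need max(L[2]=7,C[1]=9) = 9; D[2]=9 ok
step 3: need max(L[3]=5,C[2]=7) = 7; D[3]=7 ok
step 4: need max(L[4]=7,C[3]=8) = 8; D[4]=8 ok
step 5: need max(L[5]=9,C[4]=4) = 9; D[5]=9 ok
step 6: need max(L[6]=2,C[5]=5) = 5; D[6]=4 SHORT
step 7: need C[6]=4 = 4; D[7]=4 ok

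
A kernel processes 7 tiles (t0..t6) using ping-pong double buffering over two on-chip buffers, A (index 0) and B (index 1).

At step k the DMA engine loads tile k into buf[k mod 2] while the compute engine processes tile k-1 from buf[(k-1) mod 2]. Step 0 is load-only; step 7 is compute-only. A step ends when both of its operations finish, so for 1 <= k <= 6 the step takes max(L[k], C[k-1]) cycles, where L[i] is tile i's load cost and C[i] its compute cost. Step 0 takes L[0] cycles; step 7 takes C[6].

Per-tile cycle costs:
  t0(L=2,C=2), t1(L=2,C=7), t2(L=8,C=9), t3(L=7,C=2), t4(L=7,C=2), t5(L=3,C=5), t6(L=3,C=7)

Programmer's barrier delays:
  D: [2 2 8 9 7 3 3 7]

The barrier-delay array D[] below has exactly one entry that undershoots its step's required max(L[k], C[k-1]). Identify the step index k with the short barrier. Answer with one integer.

hazard at step 6

k=0 barrier L[0]=2→2c, D[0]=2 ok
k=1 barrier max(L[1]=2,C[0]=2)→2c, D[1]=2 ok
k=2 barrier max(L[2]=8,C[1]=7)→8c, D[2]=8 ok
k=3 barrier max(L[3]=7,C[2]=9)→9c, D[3]=9 ok
k=4 barrier max(L[4]=7,C[3]=2)→7c, D[4]=7 ok
k=5 barrier max(L[5]=3,C[4]=2)→3c, D[5]=3 ok
k=6 barrier max(L[6]=3,C[5]=5)→5c, D[6]=3 SHORT
k=7 barrier C[6]=7→7c, D[7]=7 ok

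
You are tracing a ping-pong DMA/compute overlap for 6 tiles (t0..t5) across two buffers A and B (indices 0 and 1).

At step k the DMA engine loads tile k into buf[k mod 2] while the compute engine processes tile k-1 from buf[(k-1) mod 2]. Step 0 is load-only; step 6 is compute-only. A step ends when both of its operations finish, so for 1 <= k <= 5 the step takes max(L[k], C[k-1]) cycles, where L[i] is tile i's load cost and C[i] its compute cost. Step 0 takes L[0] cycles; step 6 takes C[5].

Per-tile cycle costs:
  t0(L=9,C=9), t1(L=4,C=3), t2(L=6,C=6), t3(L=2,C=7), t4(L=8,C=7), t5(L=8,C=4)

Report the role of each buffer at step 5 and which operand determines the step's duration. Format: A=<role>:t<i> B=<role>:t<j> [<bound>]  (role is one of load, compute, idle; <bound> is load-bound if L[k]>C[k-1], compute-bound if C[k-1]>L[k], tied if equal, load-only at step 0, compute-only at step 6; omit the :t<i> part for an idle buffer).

[0] DMA t0→A (9c) ∥ CU idle ⇒ 9c, clock 9
[1] DMA t1→B (4c) ∥ CU A:t0 (9c) ⇒ 9c, clock 18
[2] DMA t2→A (6c) ∥ CU B:t1 (3c) ⇒ 6c, clock 24
[3] DMA t3→B (2c) ∥ CU A:t2 (6c) ⇒ 6c, clock 30
[4] DMA t4→A (8c) ∥ CU B:t3 (7c) ⇒ 8c, clock 38
[5] DMA t5→B (8c) ∥ CU A:t4 (7c) ⇒ 8c, clock 46
[6] DMA idle ∥ CU B:t5 (4c) ⇒ 4c, clock 50

step 5: A=compute:t4 B=load:t5 [load-bound]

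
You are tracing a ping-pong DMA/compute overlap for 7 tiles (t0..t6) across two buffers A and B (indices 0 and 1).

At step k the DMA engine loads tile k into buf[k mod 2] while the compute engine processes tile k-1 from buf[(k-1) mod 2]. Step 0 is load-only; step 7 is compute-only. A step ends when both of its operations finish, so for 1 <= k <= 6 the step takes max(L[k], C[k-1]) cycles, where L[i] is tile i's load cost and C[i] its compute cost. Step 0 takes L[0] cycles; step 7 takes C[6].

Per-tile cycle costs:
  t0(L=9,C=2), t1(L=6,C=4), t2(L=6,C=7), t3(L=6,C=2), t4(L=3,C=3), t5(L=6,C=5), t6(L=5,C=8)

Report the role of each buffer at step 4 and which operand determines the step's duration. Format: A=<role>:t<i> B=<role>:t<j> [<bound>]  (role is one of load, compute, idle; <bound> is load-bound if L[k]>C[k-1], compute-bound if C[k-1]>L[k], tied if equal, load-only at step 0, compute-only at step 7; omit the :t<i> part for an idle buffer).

step 4: A=load:t4 B=compute:t3 [load-bound]

[0] DMA t0→A (9c) ∥ CU idle ⇒ 9c, clock 9
[1] DMA t1→B (6c) ∥ CU A:t0 (2c) ⇒ 6c, clock 15
[2] DMA t2→A (6c) ∥ CU B:t1 (4c) ⇒ 6c, clock 21
[3] DMA t3→B (6c) ∥ CU A:t2 (7c) ⇒ 7c, clock 28
[4] DMA t4→A (3c) ∥ CU B:t3 (2c) ⇒ 3c, clock 31
[5] DMA t5→B (6c) ∥ CU A:t4 (3c) ⇒ 6c, clock 37
[6] DMA t6→A (5c) ∥ CU B:t5 (5c) ⇒ 5c, clock 42
[7] DMA idle ∥ CU A:t6 (8c) ⇒ 8c, clock 50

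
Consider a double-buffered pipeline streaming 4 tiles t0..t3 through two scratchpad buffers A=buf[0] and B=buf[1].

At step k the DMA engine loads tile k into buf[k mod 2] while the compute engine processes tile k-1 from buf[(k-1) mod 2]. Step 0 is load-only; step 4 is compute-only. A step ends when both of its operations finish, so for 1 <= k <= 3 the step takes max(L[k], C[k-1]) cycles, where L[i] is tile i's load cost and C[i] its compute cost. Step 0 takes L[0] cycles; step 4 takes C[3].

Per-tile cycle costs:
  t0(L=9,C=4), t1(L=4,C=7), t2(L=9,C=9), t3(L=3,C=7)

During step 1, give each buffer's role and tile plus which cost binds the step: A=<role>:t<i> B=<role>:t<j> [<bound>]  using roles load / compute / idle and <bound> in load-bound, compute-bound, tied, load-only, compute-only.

step 1: A=compute:t0 B=load:t1 [tied]

  0. 9=9c; end=9; A:t0 B:-
  1. max(4,4)=4c; end=13; A:t0 B:t1
  2. max(9,7)=9c; end=22; A:t2 B:t1
  3. max(3,9)=9c; end=31; A:t2 B:t3
  4. 7=7c; end=38; A:t2 B:t3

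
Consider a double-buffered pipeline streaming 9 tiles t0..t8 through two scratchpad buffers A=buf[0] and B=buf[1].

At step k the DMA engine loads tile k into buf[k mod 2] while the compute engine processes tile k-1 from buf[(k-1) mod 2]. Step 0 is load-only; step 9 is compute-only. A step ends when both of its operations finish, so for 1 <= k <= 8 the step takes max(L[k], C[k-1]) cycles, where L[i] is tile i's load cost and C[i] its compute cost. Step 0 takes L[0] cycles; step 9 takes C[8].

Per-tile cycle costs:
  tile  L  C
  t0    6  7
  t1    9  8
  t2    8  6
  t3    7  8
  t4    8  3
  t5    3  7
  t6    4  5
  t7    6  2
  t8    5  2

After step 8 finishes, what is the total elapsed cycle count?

  0. 6=6c; end=6; A:t0 B:-
  1. max(9,7)=9c; end=15; A:t0 B:t1
  2. max(8,8)=8c; end=23; A:t2 B:t1
  3. max(7,6)=7c; end=30; A:t2 B:t3
  4. max(8,8)=8c; end=38; A:t4 B:t3
  5. max(3,3)=3c; end=41; A:t4 B:t5
  6. max(4,7)=7c; end=48; A:t6 B:t5
  7. max(6,5)=6c; end=54; A:t6 B:t7
  8. max(5,2)=5c; end=59; A:t8 B:t7
  9. 2=2c; end=61; A:t8 B:t7

end_cycle[8] = 59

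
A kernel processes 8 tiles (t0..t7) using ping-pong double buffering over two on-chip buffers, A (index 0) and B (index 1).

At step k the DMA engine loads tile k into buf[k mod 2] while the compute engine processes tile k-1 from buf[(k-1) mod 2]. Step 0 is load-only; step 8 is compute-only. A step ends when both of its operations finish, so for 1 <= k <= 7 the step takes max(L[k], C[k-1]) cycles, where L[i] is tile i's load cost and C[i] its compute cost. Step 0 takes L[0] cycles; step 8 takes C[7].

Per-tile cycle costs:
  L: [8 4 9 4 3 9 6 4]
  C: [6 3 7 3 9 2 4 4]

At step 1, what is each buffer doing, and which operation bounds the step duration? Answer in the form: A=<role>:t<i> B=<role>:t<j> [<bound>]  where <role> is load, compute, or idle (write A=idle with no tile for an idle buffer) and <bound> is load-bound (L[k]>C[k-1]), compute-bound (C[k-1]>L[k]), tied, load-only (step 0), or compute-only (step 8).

step 0: L[0]=8 → dur=8, Σ=8 | A=load:t0 B=idle [load-only]
step 1: L[1]=4 C[0]=6 → dur=6, Σ=14 | A=compute:t0 B=load:t1 [compute-bound]
step 2: L[2]=9 C[1]=3 → dur=9, Σ=23 | A=load:t2 B=compute:t1 [load-bound]
step 3: L[3]=4 C[2]=7 → dur=7, Σ=30 | A=compute:t2 B=load:t3 [compute-bound]
step 4: L[4]=3 C[3]=3 → dur=3, Σ=33 | A=load:t4 B=compute:t3 [tied]
step 5: L[5]=9 C[4]=9 → dur=9, Σ=42 | A=compute:t4 B=load:t5 [tied]
step 6: L[6]=6 C[5]=2 → dur=6, Σ=48 | A=load:t6 B=compute:t5 [load-bound]
step 7: L[7]=4 C[6]=4 → dur=4, Σ=52 | A=compute:t6 B=load:t7 [tied]
step 8: C[7]=4 → dur=4, Σ=56 | A=idle B=compute:t7 [compute-only]

step 1: A=compute:t0 B=load:t1 [compute-bound]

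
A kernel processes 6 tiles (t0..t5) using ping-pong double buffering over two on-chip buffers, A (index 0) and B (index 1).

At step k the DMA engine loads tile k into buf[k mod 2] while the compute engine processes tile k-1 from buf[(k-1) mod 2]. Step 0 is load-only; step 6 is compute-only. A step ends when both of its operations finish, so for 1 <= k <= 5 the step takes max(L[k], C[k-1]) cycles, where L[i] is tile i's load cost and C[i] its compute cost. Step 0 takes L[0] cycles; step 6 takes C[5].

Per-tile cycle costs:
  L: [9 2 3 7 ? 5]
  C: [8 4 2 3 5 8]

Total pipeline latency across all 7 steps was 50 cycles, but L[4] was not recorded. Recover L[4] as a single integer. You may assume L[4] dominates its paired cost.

L[4] = 9

step 0 → dur = L[0]=9 = 9
step 1 → dur = max(L[1]=2, C[0]=8) = 8
step 2 → dur = max(L[2]=3, C[1]=4) = 4
step 3 → dur = max(L[3]=7, C[2]=2) = 7
step 4 → dur = max(L[4]=?, C[3]=3) = L[4]  (unknown; binding)
step 5 → dur = max(L[5]=5, C[4]=5) = 5
step 6 → dur = C[5]=8 = 8
sum of known step durations = 41
dur[4] = total - known = 50 - 41 = 9
L[4] is the binding max in step 4, so L[4] = dur[4] = 9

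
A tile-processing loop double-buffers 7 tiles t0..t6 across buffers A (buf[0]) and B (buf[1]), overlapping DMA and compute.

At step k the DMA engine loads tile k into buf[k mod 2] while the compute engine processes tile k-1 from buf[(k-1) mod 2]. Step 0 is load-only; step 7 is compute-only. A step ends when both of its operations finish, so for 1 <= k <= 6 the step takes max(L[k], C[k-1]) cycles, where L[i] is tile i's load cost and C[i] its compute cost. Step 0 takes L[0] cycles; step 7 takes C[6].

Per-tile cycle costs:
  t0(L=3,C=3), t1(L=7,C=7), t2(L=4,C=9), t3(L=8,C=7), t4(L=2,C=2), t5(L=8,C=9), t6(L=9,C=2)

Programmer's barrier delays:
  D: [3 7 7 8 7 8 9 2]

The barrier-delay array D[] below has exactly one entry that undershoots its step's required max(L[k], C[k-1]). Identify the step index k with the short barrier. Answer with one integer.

step 0: need L[0]=3 = 3; D[0]=3 ok
step 1: need max(L[1]=7,C[0]=3) = 7; D[1]=7 ok
step 2: need max(L[2]=4,C[1]=7) = 7; D[2]=7 ok
step 3: need max(L[3]=8,C[2]=9) = 9; D[3]=8 SHORT
step 4: need max(L[4]=2,C[3]=7) = 7; D[4]=7 ok
step 5: need max(L[5]=8,C[4]=2) = 8; D[5]=8 ok
step 6: need max(L[6]=9,C[5]=9) = 9; D[6]=9 ok
step 7: need C[6]=2 = 2; D[7]=2 ok

hazard at step 3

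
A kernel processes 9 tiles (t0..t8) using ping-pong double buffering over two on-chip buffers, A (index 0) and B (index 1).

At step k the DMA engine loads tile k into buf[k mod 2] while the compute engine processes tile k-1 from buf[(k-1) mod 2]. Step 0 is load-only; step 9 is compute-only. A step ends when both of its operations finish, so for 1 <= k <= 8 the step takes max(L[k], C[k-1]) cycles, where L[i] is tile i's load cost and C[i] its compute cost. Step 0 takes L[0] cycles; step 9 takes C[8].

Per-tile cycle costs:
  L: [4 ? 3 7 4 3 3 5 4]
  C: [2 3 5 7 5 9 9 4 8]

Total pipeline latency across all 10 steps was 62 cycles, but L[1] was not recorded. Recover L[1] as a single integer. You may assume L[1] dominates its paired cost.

step 0: dur = L[0]=4 = 4
step 1: dur = max(L[1]=?, C[0]=2) = L[1]  (unknown; binding)
step 2: dur = max(L[2]=3, C[1]=3) = 3
step 3: dur = max(L[3]=7, C[2]=5) = 7
step 4: dur = max(L[4]=4, C[3]=7) = 7
step 5: dur = max(L[5]=3, C[4]=5) = 5
step 6: dur = max(L[6]=3, C[5]=9) = 9
step 7: dur = max(L[7]=5, C[6]=9) = 9
step 8: dur = max(L[8]=4, C[7]=4) = 4
step 9: dur = C[8]=8 = 8
sum of known step durations = 56
dur[1] = total - known = 62 - 56 = 6
L[1] is the binding max in step 1, so L[1] = dur[1] = 6

L[1] = 6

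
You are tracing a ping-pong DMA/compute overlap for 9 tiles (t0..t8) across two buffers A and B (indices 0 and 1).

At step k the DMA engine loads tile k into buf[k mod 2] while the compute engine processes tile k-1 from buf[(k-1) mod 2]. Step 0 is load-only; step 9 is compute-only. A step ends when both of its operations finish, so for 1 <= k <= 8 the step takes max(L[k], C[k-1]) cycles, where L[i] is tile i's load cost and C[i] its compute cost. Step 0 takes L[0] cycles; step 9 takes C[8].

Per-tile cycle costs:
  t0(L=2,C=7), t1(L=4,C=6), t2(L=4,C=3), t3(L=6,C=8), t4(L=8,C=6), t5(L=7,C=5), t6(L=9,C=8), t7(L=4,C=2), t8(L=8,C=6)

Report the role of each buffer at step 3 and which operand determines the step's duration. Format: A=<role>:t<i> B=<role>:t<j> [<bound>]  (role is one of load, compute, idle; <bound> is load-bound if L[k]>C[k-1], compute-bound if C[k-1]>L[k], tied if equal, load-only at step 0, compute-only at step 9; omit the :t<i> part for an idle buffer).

step 3: A=compute:t2 B=load:t3 [load-bound]

  0. 2=2c; end=2; A:t0 B:-
  1. max(4,7)=7c; end=9; A:t0 B:t1
  2. max(4,6)=6c; end=15; A:t2 B:t1
  3. max(6,3)=6c; end=21; A:t2 B:t3
  4. max(8,8)=8c; end=29; A:t4 B:t3
  5. max(7,6)=7c; end=36; A:t4 B:t5
  6. max(9,5)=9c; end=45; A:t6 B:t5
  7. max(4,8)=8c; end=53; A:t6 B:t7
  8. max(8,2)=8c; end=61; A:t8 B:t7
  9. 6=6c; end=67; A:t8 B:t7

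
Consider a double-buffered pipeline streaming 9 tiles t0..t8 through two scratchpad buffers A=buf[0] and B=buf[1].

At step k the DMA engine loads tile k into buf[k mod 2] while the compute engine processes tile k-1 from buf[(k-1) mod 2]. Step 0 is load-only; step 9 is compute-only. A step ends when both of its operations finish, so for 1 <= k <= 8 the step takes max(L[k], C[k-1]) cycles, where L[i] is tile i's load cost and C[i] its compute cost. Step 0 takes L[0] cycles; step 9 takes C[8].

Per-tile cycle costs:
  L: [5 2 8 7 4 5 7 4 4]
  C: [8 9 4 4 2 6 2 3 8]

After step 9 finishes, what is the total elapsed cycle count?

step 0: L[0]=5 → dur=5, Σ=5 | A=load:t0 B=idle [load-only]
step 1: L[1]=2 C[0]=8 → dur=8, Σ=13 | A=compute:t0 B=load:t1 [compute-bound]
step 2: L[2]=8 C[1]=9 → dur=9, Σ=22 | A=load:t2 B=compute:t1 [compute-bound]
step 3: L[3]=7 C[2]=4 → dur=7, Σ=29 | A=compute:t2 B=load:t3 [load-bound]
step 4: L[4]=4 C[3]=4 → dur=4, Σ=33 | A=load:t4 B=compute:t3 [tied]
step 5: L[5]=5 C[4]=2 → dur=5, Σ=38 | A=compute:t4 B=load:t5 [load-bound]
step 6: L[6]=7 C[5]=6 → dur=7, Σ=45 | A=load:t6 B=compute:t5 [load-bound]
step 7: L[7]=4 C[6]=2 → dur=4, Σ=49 | A=compute:t6 B=load:t7 [load-bound]
step 8: L[8]=4 C[7]=3 → dur=4, Σ=53 | A=load:t8 B=compute:t7 [load-bound]
step 9: C[8]=8 → dur=8, Σ=61 | A=compute:t8 B=idle [compute-only]

end_cycle[9] = 61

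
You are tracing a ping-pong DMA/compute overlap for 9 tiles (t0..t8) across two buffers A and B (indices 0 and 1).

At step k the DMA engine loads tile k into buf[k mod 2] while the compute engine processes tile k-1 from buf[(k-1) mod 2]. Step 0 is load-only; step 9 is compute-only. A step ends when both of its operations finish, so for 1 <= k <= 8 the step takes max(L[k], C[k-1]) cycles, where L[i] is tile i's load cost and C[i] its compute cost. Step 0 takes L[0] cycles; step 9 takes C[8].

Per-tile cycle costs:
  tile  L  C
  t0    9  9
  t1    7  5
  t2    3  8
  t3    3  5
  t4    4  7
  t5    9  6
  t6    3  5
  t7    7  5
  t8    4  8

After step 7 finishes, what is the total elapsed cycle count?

end_cycle[7] = 58

k=0 load=t0/9c comp=- wait=9 total=9
k=1 load=t1/7c comp=t0/9c wait=9 total=18
k=2 load=t2/3c comp=t1/5c wait=5 total=23
k=3 load=t3/3c comp=t2/8c wait=8 total=31
k=4 load=t4/4c comp=t3/5c wait=5 total=36
k=5 load=t5/9c comp=t4/7c wait=9 total=45
k=6 load=t6/3c comp=t5/6c wait=6 total=51
k=7 load=t7/7c comp=t6/5c wait=7 total=58
k=8 load=t8/4c comp=t7/5c wait=5 total=63
k=9 load=- comp=t8/8c wait=8 total=71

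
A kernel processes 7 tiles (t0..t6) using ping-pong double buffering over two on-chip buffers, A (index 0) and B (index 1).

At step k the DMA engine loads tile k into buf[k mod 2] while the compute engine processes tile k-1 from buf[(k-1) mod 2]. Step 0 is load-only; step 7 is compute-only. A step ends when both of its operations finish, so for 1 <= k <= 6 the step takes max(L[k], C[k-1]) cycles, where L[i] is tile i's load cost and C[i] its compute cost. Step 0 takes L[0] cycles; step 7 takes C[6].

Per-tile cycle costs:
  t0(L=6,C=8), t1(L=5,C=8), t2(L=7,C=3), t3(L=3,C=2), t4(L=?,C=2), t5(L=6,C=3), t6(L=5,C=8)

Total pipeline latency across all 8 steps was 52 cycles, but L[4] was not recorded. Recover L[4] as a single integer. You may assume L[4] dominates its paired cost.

L[4] = 8

step 0 = dur = L[0]=6 = 6
step 1 = dur = max(L[1]=5, C[0]=8) = 8
step 2 = dur = max(L[2]=7, C[1]=8) = 8
step 3 = dur = max(L[3]=3, C[2]=3) = 3
step 4 = dur = max(L[4]=?, C[3]=2) = L[4]  (unknown; binding)
step 5 = dur = max(L[5]=6, C[4]=2) = 6
step 6 = dur = max(L[6]=5, C[5]=3) = 5
step 7 = dur = C[6]=8 = 8
sum of known step durations = 44
dur[4] = total - known = 52 - 44 = 8
L[4] is the binding max in step 4, so L[4] = dur[4] = 8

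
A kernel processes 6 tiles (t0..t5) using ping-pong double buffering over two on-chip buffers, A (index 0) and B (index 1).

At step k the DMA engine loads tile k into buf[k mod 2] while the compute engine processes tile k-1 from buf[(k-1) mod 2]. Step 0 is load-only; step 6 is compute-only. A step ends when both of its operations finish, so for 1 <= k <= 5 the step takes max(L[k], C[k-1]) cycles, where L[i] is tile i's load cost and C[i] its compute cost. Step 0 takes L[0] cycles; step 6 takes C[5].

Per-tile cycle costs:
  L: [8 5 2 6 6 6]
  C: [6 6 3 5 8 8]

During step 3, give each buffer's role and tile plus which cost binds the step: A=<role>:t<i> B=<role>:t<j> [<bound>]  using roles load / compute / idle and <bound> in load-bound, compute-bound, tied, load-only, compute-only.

step 3: A=compute:t2 B=load:t3 [load-bound]

k=0 load=t0/8c comp=- wait=8 total=8
k=1 load=t1/5c comp=t0/6c wait=6 total=14
k=2 load=t2/2c comp=t1/6c wait=6 total=20
k=3 load=t3/6c comp=t2/3c wait=6 total=26
k=4 load=t4/6c comp=t3/5c wait=6 total=32
k=5 load=t5/6c comp=t4/8c wait=8 total=40
k=6 load=- comp=t5/8c wait=8 total=48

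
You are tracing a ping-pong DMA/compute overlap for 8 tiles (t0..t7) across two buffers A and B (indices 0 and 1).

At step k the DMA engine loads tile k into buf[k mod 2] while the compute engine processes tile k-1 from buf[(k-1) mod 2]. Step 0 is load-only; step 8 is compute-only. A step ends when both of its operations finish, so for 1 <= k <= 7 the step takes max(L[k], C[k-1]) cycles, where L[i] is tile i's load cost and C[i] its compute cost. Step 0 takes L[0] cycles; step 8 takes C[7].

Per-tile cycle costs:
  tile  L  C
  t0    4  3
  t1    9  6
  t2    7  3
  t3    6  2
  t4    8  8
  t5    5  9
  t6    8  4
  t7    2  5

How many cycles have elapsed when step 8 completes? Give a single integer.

end_cycle[8] = 60

step 0: L[0]=4 → dur=4, Σ=4 | A=load:t0 B=idle [load-only]
step 1: L[1]=9 C[0]=3 → dur=9, Σ=13 | A=compute:t0 B=load:t1 [load-bound]
step 2: L[2]=7 C[1]=6 → dur=7, Σ=20 | A=load:t2 B=compute:t1 [load-bound]
step 3: L[3]=6 C[2]=3 → dur=6, Σ=26 | A=compute:t2 B=load:t3 [load-bound]
step 4: L[4]=8 C[3]=2 → dur=8, Σ=34 | A=load:t4 B=compute:t3 [load-bound]
step 5: L[5]=5 C[4]=8 → dur=8, Σ=42 | A=compute:t4 B=load:t5 [compute-bound]
step 6: L[6]=8 C[5]=9 → dur=9, Σ=51 | A=load:t6 B=compute:t5 [compute-bound]
step 7: L[7]=2 C[6]=4 → dur=4, Σ=55 | A=compute:t6 B=load:t7 [compute-bound]
step 8: C[7]=5 → dur=5, Σ=60 | A=idle B=compute:t7 [compute-only]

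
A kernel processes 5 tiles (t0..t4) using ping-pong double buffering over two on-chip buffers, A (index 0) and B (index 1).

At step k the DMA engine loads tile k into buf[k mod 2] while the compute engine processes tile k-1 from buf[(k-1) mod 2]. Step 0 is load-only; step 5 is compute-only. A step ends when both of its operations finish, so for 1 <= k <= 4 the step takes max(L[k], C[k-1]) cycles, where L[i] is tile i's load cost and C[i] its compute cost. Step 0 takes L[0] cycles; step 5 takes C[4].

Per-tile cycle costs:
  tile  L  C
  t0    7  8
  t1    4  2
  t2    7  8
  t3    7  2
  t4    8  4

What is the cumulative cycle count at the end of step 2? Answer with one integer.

k=0 load=t0/7c comp=- wait=7 total=7
k=1 load=t1/4c comp=t0/8c wait=8 total=15
k=2 load=t2/7c comp=t1/2c wait=7 total=22
k=3 load=t3/7c comp=t2/8c wait=8 total=30
k=4 load=t4/8c comp=t3/2c wait=8 total=38
k=5 load=- comp=t4/4c wait=4 total=42

end_cycle[2] = 22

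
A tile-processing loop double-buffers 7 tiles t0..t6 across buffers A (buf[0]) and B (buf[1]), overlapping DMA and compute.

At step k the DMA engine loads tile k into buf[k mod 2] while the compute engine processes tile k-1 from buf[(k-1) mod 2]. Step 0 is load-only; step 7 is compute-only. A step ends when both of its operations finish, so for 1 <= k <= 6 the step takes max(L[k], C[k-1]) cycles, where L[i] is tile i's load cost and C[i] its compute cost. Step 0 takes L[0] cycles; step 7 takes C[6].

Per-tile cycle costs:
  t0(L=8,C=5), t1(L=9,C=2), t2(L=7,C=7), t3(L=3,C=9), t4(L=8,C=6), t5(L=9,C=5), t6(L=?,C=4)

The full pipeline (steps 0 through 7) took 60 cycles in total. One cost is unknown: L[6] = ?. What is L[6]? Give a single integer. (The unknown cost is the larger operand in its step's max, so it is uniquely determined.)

L[6] = 7

step 0 → dur = L[0]=8 = 8
step 1 → dur = max(L[1]=9, C[0]=5) = 9
step 2 → dur = max(L[2]=7, C[1]=2) = 7
step 3 → dur = max(L[3]=3, C[2]=7) = 7
step 4 → dur = max(L[4]=8, C[3]=9) = 9
step 5 → dur = max(L[5]=9, C[4]=6) = 9
step 6 → dur = max(L[6]=?, C[5]=5) = L[6]  (unknown; binding)
step 7 → dur = C[6]=4 = 4
sum of known step durations = 53
dur[6] = total - known = 60 - 53 = 7
L[6] is the binding max in step 6, so L[6] = dur[6] = 7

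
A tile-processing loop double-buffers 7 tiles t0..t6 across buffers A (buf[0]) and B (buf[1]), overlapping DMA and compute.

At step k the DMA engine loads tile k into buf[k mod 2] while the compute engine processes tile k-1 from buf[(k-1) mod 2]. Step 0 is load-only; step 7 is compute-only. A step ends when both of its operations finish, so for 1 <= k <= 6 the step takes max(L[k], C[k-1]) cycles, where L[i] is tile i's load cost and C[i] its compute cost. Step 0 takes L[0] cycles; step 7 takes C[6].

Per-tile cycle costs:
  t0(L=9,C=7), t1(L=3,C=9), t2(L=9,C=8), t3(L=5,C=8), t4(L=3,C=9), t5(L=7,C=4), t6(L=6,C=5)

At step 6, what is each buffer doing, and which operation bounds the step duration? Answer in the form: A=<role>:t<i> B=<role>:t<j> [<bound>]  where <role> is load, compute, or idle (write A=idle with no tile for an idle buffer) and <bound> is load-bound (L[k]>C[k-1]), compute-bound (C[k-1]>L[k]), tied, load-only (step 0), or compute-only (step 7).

step 0: L[0]=9 → dur=9, Σ=9 | A=load:t0 B=idle [load-only]
step 1: L[1]=3 C[0]=7 → dur=7, Σ=16 | A=compute:t0 B=load:t1 [compute-bound]
step 2: L[2]=9 C[1]=9 → dur=9, Σ=25 | A=load:t2 B=compute:t1 [tied]
step 3: L[3]=5 C[2]=8 → dur=8, Σ=33 | A=compute:t2 B=load:t3 [compute-bound]
step 4: L[4]=3 C[3]=8 → dur=8, Σ=41 | A=load:t4 B=compute:t3 [compute-bound]
step 5: L[5]=7 C[4]=9 → dur=9, Σ=50 | A=compute:t4 B=load:t5 [compute-bound]
step 6: L[6]=6 C[5]=4 → dur=6, Σ=56 | A=load:t6 B=compute:t5 [load-bound]
step 7: C[6]=5 → dur=5, Σ=61 | A=compute:t6 B=idle [compute-only]

step 6: A=load:t6 B=compute:t5 [load-bound]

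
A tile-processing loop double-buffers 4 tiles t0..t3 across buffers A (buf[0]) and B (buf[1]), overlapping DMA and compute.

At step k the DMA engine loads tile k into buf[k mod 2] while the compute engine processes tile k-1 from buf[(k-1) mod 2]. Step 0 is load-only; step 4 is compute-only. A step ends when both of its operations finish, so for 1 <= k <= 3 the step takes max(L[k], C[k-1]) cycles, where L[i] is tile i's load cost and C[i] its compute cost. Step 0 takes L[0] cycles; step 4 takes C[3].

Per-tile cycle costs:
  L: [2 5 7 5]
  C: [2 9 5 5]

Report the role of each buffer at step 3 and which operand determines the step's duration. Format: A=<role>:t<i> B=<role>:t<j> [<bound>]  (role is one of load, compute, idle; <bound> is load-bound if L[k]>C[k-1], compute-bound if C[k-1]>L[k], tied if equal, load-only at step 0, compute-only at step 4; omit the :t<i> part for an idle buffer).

  0. 2=2c; end=2; A:t0 B:-
  1. max(5,2)=5c; end=7; A:t0 B:t1
  2. max(7,9)=9c; end=16; A:t2 B:t1
  3. max(5,5)=5c; end=21; A:t2 B:t3
  4. 5=5c; end=26; A:t2 B:t3

step 3: A=compute:t2 B=load:t3 [tied]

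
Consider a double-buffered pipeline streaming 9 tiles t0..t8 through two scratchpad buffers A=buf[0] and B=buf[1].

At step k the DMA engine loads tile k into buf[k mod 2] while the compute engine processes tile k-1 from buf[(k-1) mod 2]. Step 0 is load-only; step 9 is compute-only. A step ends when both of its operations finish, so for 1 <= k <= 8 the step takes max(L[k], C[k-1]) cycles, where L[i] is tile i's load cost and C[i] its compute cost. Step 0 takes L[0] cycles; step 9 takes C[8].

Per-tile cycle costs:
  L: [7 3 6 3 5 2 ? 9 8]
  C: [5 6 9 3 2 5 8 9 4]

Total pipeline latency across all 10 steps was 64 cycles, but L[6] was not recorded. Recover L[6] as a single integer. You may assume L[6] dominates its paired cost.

L[6] = 8

step 0: dur = L[0]=7 = 7
step 1: dur = max(L[1]=3, C[0]=5) = 5
step 2: dur = max(L[2]=6, C[1]=6) = 6
step 3: dur = max(L[3]=3, C[2]=9) = 9
step 4: dur = max(L[4]=5, C[3]=3) = 5
step 5: dur = max(L[5]=2, C[4]=2) = 2
step 6: dur = max(L[6]=?, C[5]=5) = L[6]  (unknown; binding)
step 7: dur = max(L[7]=9, C[6]=8) = 9
step 8: dur = max(L[8]=8, C[7]=9) = 9
step 9: dur = C[8]=4 = 4
sum of known step durations = 56
dur[6] = total - known = 64 - 56 = 8
L[6] is the binding max in step 6, so L[6] = dur[6] = 8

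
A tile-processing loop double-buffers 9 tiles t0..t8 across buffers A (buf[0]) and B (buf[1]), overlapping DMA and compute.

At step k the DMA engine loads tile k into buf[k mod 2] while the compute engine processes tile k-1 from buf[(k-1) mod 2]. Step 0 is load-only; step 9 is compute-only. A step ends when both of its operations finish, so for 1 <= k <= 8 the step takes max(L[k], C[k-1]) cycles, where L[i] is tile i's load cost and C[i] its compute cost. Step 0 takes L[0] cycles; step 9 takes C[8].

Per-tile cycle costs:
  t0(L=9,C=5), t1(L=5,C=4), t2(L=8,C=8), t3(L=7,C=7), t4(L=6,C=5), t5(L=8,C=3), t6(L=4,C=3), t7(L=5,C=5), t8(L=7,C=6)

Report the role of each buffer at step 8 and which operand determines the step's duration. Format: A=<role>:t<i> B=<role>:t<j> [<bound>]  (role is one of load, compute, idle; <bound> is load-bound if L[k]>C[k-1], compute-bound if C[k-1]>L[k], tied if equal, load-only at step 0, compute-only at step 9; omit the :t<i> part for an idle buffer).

step 8: A=load:t8 B=compute:t7 [load-bound]

step 0: L[0]=9 → dur=9, Σ=9 | A=load:t0 B=idle [load-only]
step 1: L[1]=5 C[0]=5 → dur=5, Σ=14 | A=compute:t0 B=load:t1 [tied]
step 2: L[2]=8 C[1]=4 → dur=8, Σ=22 | A=load:t2 B=compute:t1 [load-bound]
step 3: L[3]=7 C[2]=8 → dur=8, Σ=30 | A=compute:t2 B=load:t3 [compute-bound]
step 4: L[4]=6 C[3]=7 → dur=7, Σ=37 | A=load:t4 B=compute:t3 [compute-bound]
step 5: L[5]=8 C[4]=5 → dur=8, Σ=45 | A=compute:t4 B=load:t5 [load-bound]
step 6: L[6]=4 C[5]=3 → dur=4, Σ=49 | A=load:t6 B=compute:t5 [load-bound]
step 7: L[7]=5 C[6]=3 → dur=5, Σ=54 | A=compute:t6 B=load:t7 [load-bound]
step 8: L[8]=7 C[7]=5 → dur=7, Σ=61 | A=load:t8 B=compute:t7 [load-bound]
step 9: C[8]=6 → dur=6, Σ=67 | A=compute:t8 B=idle [compute-only]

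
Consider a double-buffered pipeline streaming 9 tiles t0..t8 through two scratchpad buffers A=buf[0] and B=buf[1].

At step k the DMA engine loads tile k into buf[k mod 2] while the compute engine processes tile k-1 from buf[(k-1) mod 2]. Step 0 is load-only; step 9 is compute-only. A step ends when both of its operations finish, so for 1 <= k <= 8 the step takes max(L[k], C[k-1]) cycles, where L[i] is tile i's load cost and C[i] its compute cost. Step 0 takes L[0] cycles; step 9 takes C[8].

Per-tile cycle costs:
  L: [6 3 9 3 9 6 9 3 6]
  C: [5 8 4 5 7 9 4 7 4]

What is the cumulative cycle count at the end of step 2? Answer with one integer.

end_cycle[2] = 20

[0] DMA t0→A (6c) ∥ CU idle ⇒ 6c, clock 6
[1] DMA t1→B (3c) ∥ CU A:t0 (5c) ⇒ 5c, clock 11
[2] DMA t2→A (9c) ∥ CU B:t1 (8c) ⇒ 9c, clock 20
[3] DMA t3→B (3c) ∥ CU A:t2 (4c) ⇒ 4c, clock 24
[4] DMA t4→A (9c) ∥ CU B:t3 (5c) ⇒ 9c, clock 33
[5] DMA t5→B (6c) ∥ CU A:t4 (7c) ⇒ 7c, clock 40
[6] DMA t6→A (9c) ∥ CU B:t5 (9c) ⇒ 9c, clock 49
[7] DMA t7→B (3c) ∥ CU A:t6 (4c) ⇒ 4c, clock 53
[8] DMA t8→A (6c) ∥ CU B:t7 (7c) ⇒ 7c, clock 60
[9] DMA idle ∥ CU A:t8 (4c) ⇒ 4c, clock 64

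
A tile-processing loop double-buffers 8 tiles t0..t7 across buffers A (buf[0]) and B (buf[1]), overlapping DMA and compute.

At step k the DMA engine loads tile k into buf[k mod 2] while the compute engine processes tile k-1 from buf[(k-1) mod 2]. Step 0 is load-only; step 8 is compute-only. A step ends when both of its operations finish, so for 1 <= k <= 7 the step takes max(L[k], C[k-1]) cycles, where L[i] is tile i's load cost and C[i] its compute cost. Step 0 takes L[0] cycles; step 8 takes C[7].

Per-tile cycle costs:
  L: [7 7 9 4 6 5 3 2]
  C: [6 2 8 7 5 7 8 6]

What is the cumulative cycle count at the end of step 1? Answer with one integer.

step 0: L[0]=7 → dur=7, Σ=7 | A=load:t0 B=idle [load-only]
step 1: L[1]=7 C[0]=6 → dur=7, Σ=14 | A=compute:t0 B=load:t1 [load-bound]
step 2: L[2]=9 C[1]=2 → dur=9, Σ=23 | A=load:t2 B=compute:t1 [load-bound]
step 3: L[3]=4 C[2]=8 → dur=8, Σ=31 | A=compute:t2 B=load:t3 [compute-bound]
step 4: L[4]=6 C[3]=7 → dur=7, Σ=38 | A=load:t4 B=compute:t3 [compute-bound]
step 5: L[5]=5 C[4]=5 → dur=5, Σ=43 | A=compute:t4 B=load:t5 [tied]
step 6: L[6]=3 C[5]=7 → dur=7, Σ=50 | A=load:t6 B=compute:t5 [compute-bound]
step 7: L[7]=2 C[6]=8 → dur=8, Σ=58 | A=compute:t6 B=load:t7 [compute-bound]
step 8: C[7]=6 → dur=6, Σ=64 | A=idle B=compute:t7 [compute-only]

end_cycle[1] = 14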